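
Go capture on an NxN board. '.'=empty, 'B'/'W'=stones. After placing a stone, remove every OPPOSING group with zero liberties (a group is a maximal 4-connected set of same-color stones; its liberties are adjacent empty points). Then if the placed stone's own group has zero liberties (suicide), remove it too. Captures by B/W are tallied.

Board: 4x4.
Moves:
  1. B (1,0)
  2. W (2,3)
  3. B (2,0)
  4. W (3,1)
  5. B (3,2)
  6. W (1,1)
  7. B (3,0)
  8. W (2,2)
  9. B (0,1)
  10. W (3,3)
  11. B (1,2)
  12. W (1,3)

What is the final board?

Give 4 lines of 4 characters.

Answer: .B..
BWBW
B.WW
BW.W

Derivation:
Move 1: B@(1,0) -> caps B=0 W=0
Move 2: W@(2,3) -> caps B=0 W=0
Move 3: B@(2,0) -> caps B=0 W=0
Move 4: W@(3,1) -> caps B=0 W=0
Move 5: B@(3,2) -> caps B=0 W=0
Move 6: W@(1,1) -> caps B=0 W=0
Move 7: B@(3,0) -> caps B=0 W=0
Move 8: W@(2,2) -> caps B=0 W=0
Move 9: B@(0,1) -> caps B=0 W=0
Move 10: W@(3,3) -> caps B=0 W=1
Move 11: B@(1,2) -> caps B=0 W=1
Move 12: W@(1,3) -> caps B=0 W=1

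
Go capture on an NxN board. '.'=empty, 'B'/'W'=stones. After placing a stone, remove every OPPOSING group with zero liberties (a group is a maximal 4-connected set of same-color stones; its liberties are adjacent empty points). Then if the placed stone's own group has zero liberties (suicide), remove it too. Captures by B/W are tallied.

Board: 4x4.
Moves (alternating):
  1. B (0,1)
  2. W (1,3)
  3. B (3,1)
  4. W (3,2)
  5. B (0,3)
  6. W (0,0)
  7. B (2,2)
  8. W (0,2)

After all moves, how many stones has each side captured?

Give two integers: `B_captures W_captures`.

Answer: 0 1

Derivation:
Move 1: B@(0,1) -> caps B=0 W=0
Move 2: W@(1,3) -> caps B=0 W=0
Move 3: B@(3,1) -> caps B=0 W=0
Move 4: W@(3,2) -> caps B=0 W=0
Move 5: B@(0,3) -> caps B=0 W=0
Move 6: W@(0,0) -> caps B=0 W=0
Move 7: B@(2,2) -> caps B=0 W=0
Move 8: W@(0,2) -> caps B=0 W=1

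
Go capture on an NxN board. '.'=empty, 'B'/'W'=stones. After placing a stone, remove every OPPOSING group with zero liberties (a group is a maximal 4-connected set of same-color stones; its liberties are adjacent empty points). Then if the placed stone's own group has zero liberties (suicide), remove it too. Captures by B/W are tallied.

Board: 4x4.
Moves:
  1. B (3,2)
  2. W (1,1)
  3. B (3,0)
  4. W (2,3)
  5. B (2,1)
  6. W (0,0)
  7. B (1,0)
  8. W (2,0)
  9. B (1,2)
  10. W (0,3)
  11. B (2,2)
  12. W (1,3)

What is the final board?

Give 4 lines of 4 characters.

Move 1: B@(3,2) -> caps B=0 W=0
Move 2: W@(1,1) -> caps B=0 W=0
Move 3: B@(3,0) -> caps B=0 W=0
Move 4: W@(2,3) -> caps B=0 W=0
Move 5: B@(2,1) -> caps B=0 W=0
Move 6: W@(0,0) -> caps B=0 W=0
Move 7: B@(1,0) -> caps B=0 W=0
Move 8: W@(2,0) -> caps B=0 W=1
Move 9: B@(1,2) -> caps B=0 W=1
Move 10: W@(0,3) -> caps B=0 W=1
Move 11: B@(2,2) -> caps B=0 W=1
Move 12: W@(1,3) -> caps B=0 W=1

Answer: W..W
.WBW
WBBW
B.B.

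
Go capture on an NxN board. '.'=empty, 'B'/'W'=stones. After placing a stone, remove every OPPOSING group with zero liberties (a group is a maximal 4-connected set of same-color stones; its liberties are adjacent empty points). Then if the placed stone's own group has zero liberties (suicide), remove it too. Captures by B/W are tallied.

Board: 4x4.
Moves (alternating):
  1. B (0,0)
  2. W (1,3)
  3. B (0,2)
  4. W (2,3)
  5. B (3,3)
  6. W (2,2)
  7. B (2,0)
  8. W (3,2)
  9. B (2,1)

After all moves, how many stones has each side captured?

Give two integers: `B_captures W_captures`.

Answer: 0 1

Derivation:
Move 1: B@(0,0) -> caps B=0 W=0
Move 2: W@(1,3) -> caps B=0 W=0
Move 3: B@(0,2) -> caps B=0 W=0
Move 4: W@(2,3) -> caps B=0 W=0
Move 5: B@(3,3) -> caps B=0 W=0
Move 6: W@(2,2) -> caps B=0 W=0
Move 7: B@(2,0) -> caps B=0 W=0
Move 8: W@(3,2) -> caps B=0 W=1
Move 9: B@(2,1) -> caps B=0 W=1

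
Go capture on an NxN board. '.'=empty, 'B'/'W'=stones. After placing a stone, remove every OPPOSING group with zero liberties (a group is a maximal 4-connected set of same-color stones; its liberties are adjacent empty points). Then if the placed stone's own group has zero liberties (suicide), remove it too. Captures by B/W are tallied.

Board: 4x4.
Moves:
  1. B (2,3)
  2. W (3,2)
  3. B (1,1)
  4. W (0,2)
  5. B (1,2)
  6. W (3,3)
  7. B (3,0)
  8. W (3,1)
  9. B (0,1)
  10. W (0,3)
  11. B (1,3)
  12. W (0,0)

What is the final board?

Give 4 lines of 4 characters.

Answer: WB..
.BBB
...B
BWWW

Derivation:
Move 1: B@(2,3) -> caps B=0 W=0
Move 2: W@(3,2) -> caps B=0 W=0
Move 3: B@(1,1) -> caps B=0 W=0
Move 4: W@(0,2) -> caps B=0 W=0
Move 5: B@(1,2) -> caps B=0 W=0
Move 6: W@(3,3) -> caps B=0 W=0
Move 7: B@(3,0) -> caps B=0 W=0
Move 8: W@(3,1) -> caps B=0 W=0
Move 9: B@(0,1) -> caps B=0 W=0
Move 10: W@(0,3) -> caps B=0 W=0
Move 11: B@(1,3) -> caps B=2 W=0
Move 12: W@(0,0) -> caps B=2 W=0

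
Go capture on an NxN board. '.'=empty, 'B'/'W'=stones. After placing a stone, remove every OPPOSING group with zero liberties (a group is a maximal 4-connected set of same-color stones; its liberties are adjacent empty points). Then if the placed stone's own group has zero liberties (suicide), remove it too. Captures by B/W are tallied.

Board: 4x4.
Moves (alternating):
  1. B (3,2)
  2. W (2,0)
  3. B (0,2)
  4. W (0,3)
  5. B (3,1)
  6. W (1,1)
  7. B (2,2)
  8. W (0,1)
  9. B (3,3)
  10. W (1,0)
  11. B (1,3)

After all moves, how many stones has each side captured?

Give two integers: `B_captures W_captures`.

Answer: 1 0

Derivation:
Move 1: B@(3,2) -> caps B=0 W=0
Move 2: W@(2,0) -> caps B=0 W=0
Move 3: B@(0,2) -> caps B=0 W=0
Move 4: W@(0,3) -> caps B=0 W=0
Move 5: B@(3,1) -> caps B=0 W=0
Move 6: W@(1,1) -> caps B=0 W=0
Move 7: B@(2,2) -> caps B=0 W=0
Move 8: W@(0,1) -> caps B=0 W=0
Move 9: B@(3,3) -> caps B=0 W=0
Move 10: W@(1,0) -> caps B=0 W=0
Move 11: B@(1,3) -> caps B=1 W=0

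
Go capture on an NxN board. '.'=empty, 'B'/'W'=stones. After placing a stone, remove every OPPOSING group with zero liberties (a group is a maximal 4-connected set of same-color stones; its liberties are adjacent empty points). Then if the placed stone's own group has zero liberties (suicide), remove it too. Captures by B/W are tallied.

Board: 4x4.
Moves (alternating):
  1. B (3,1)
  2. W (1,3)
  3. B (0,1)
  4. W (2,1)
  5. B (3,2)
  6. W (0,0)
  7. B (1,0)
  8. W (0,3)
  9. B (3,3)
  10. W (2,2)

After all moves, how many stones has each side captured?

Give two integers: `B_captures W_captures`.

Move 1: B@(3,1) -> caps B=0 W=0
Move 2: W@(1,3) -> caps B=0 W=0
Move 3: B@(0,1) -> caps B=0 W=0
Move 4: W@(2,1) -> caps B=0 W=0
Move 5: B@(3,2) -> caps B=0 W=0
Move 6: W@(0,0) -> caps B=0 W=0
Move 7: B@(1,0) -> caps B=1 W=0
Move 8: W@(0,3) -> caps B=1 W=0
Move 9: B@(3,3) -> caps B=1 W=0
Move 10: W@(2,2) -> caps B=1 W=0

Answer: 1 0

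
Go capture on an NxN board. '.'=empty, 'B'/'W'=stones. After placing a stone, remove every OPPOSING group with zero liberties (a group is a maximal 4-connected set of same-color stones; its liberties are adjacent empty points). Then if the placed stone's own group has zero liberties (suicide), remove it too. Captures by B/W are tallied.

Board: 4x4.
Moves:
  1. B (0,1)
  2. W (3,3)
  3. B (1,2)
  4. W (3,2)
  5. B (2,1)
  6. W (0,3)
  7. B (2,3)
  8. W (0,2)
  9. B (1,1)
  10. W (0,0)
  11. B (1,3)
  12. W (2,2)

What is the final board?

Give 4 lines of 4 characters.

Answer: WB..
.BBB
.BWB
..WW

Derivation:
Move 1: B@(0,1) -> caps B=0 W=0
Move 2: W@(3,3) -> caps B=0 W=0
Move 3: B@(1,2) -> caps B=0 W=0
Move 4: W@(3,2) -> caps B=0 W=0
Move 5: B@(2,1) -> caps B=0 W=0
Move 6: W@(0,3) -> caps B=0 W=0
Move 7: B@(2,3) -> caps B=0 W=0
Move 8: W@(0,2) -> caps B=0 W=0
Move 9: B@(1,1) -> caps B=0 W=0
Move 10: W@(0,0) -> caps B=0 W=0
Move 11: B@(1,3) -> caps B=2 W=0
Move 12: W@(2,2) -> caps B=2 W=0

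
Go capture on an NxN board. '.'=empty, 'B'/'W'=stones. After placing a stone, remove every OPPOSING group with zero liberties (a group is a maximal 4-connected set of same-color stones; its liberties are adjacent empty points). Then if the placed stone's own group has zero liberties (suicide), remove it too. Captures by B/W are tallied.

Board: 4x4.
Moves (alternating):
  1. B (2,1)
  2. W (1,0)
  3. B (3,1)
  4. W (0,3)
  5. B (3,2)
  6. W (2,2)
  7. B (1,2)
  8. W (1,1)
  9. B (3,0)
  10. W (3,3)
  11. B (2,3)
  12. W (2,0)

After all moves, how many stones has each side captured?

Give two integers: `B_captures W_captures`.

Move 1: B@(2,1) -> caps B=0 W=0
Move 2: W@(1,0) -> caps B=0 W=0
Move 3: B@(3,1) -> caps B=0 W=0
Move 4: W@(0,3) -> caps B=0 W=0
Move 5: B@(3,2) -> caps B=0 W=0
Move 6: W@(2,2) -> caps B=0 W=0
Move 7: B@(1,2) -> caps B=0 W=0
Move 8: W@(1,1) -> caps B=0 W=0
Move 9: B@(3,0) -> caps B=0 W=0
Move 10: W@(3,3) -> caps B=0 W=0
Move 11: B@(2,3) -> caps B=2 W=0
Move 12: W@(2,0) -> caps B=2 W=0

Answer: 2 0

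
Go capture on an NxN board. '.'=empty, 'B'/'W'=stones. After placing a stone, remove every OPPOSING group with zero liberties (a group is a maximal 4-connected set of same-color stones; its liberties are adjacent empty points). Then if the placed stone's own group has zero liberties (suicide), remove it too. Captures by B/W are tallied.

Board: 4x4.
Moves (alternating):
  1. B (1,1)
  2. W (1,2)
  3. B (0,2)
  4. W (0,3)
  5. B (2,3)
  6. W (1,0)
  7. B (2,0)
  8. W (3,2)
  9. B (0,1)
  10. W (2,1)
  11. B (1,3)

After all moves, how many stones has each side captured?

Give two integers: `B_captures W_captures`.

Move 1: B@(1,1) -> caps B=0 W=0
Move 2: W@(1,2) -> caps B=0 W=0
Move 3: B@(0,2) -> caps B=0 W=0
Move 4: W@(0,3) -> caps B=0 W=0
Move 5: B@(2,3) -> caps B=0 W=0
Move 6: W@(1,0) -> caps B=0 W=0
Move 7: B@(2,0) -> caps B=0 W=0
Move 8: W@(3,2) -> caps B=0 W=0
Move 9: B@(0,1) -> caps B=0 W=0
Move 10: W@(2,1) -> caps B=0 W=0
Move 11: B@(1,3) -> caps B=1 W=0

Answer: 1 0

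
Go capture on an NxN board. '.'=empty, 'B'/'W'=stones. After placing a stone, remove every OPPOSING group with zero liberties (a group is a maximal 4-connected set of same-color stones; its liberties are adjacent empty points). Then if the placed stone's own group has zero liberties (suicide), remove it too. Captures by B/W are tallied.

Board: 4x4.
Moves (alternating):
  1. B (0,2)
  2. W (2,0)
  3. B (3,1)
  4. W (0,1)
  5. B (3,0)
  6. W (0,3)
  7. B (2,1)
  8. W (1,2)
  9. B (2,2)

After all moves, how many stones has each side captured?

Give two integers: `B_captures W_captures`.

Move 1: B@(0,2) -> caps B=0 W=0
Move 2: W@(2,0) -> caps B=0 W=0
Move 3: B@(3,1) -> caps B=0 W=0
Move 4: W@(0,1) -> caps B=0 W=0
Move 5: B@(3,0) -> caps B=0 W=0
Move 6: W@(0,3) -> caps B=0 W=0
Move 7: B@(2,1) -> caps B=0 W=0
Move 8: W@(1,2) -> caps B=0 W=1
Move 9: B@(2,2) -> caps B=0 W=1

Answer: 0 1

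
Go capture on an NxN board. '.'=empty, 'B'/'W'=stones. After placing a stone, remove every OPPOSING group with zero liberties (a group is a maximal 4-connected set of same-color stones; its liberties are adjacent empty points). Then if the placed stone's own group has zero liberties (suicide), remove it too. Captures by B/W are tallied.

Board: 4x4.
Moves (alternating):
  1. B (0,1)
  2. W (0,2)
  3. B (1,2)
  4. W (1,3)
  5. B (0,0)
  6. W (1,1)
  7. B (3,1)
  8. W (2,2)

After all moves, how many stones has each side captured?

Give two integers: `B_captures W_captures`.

Move 1: B@(0,1) -> caps B=0 W=0
Move 2: W@(0,2) -> caps B=0 W=0
Move 3: B@(1,2) -> caps B=0 W=0
Move 4: W@(1,3) -> caps B=0 W=0
Move 5: B@(0,0) -> caps B=0 W=0
Move 6: W@(1,1) -> caps B=0 W=0
Move 7: B@(3,1) -> caps B=0 W=0
Move 8: W@(2,2) -> caps B=0 W=1

Answer: 0 1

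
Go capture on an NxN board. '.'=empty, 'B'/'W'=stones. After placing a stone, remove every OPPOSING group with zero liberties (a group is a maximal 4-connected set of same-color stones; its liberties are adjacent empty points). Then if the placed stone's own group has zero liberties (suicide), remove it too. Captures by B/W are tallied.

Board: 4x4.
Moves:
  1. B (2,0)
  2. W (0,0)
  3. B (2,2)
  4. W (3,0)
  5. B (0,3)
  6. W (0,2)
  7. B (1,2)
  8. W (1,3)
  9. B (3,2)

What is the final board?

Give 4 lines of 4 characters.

Move 1: B@(2,0) -> caps B=0 W=0
Move 2: W@(0,0) -> caps B=0 W=0
Move 3: B@(2,2) -> caps B=0 W=0
Move 4: W@(3,0) -> caps B=0 W=0
Move 5: B@(0,3) -> caps B=0 W=0
Move 6: W@(0,2) -> caps B=0 W=0
Move 7: B@(1,2) -> caps B=0 W=0
Move 8: W@(1,3) -> caps B=0 W=1
Move 9: B@(3,2) -> caps B=0 W=1

Answer: W.W.
..BW
B.B.
W.B.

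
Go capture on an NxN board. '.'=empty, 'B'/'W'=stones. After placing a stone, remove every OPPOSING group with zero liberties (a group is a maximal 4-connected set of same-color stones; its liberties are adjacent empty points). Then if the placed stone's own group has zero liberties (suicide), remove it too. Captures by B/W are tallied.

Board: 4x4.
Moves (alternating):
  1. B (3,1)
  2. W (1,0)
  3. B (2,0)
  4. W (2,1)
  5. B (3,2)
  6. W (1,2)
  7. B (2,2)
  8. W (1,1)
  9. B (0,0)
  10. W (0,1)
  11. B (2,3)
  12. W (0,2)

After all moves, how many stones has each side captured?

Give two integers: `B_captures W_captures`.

Answer: 0 1

Derivation:
Move 1: B@(3,1) -> caps B=0 W=0
Move 2: W@(1,0) -> caps B=0 W=0
Move 3: B@(2,0) -> caps B=0 W=0
Move 4: W@(2,1) -> caps B=0 W=0
Move 5: B@(3,2) -> caps B=0 W=0
Move 6: W@(1,2) -> caps B=0 W=0
Move 7: B@(2,2) -> caps B=0 W=0
Move 8: W@(1,1) -> caps B=0 W=0
Move 9: B@(0,0) -> caps B=0 W=0
Move 10: W@(0,1) -> caps B=0 W=1
Move 11: B@(2,3) -> caps B=0 W=1
Move 12: W@(0,2) -> caps B=0 W=1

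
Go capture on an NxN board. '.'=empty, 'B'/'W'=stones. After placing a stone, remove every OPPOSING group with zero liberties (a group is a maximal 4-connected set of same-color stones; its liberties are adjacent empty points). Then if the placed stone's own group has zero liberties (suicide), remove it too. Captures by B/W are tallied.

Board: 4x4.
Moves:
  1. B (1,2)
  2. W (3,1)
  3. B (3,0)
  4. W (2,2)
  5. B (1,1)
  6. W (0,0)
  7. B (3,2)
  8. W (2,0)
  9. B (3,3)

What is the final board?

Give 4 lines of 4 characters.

Answer: W...
.BB.
W.W.
.WBB

Derivation:
Move 1: B@(1,2) -> caps B=0 W=0
Move 2: W@(3,1) -> caps B=0 W=0
Move 3: B@(3,0) -> caps B=0 W=0
Move 4: W@(2,2) -> caps B=0 W=0
Move 5: B@(1,1) -> caps B=0 W=0
Move 6: W@(0,0) -> caps B=0 W=0
Move 7: B@(3,2) -> caps B=0 W=0
Move 8: W@(2,0) -> caps B=0 W=1
Move 9: B@(3,3) -> caps B=0 W=1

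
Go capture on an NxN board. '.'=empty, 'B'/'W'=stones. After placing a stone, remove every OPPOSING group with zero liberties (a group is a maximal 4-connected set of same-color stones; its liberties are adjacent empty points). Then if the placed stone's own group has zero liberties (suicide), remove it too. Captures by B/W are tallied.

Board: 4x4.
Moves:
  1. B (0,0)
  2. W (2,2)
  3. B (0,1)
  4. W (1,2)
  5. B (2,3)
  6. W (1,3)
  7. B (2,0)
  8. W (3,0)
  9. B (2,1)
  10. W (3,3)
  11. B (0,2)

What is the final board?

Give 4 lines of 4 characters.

Answer: BBB.
..WW
BBW.
W..W

Derivation:
Move 1: B@(0,0) -> caps B=0 W=0
Move 2: W@(2,2) -> caps B=0 W=0
Move 3: B@(0,1) -> caps B=0 W=0
Move 4: W@(1,2) -> caps B=0 W=0
Move 5: B@(2,3) -> caps B=0 W=0
Move 6: W@(1,3) -> caps B=0 W=0
Move 7: B@(2,0) -> caps B=0 W=0
Move 8: W@(3,0) -> caps B=0 W=0
Move 9: B@(2,1) -> caps B=0 W=0
Move 10: W@(3,3) -> caps B=0 W=1
Move 11: B@(0,2) -> caps B=0 W=1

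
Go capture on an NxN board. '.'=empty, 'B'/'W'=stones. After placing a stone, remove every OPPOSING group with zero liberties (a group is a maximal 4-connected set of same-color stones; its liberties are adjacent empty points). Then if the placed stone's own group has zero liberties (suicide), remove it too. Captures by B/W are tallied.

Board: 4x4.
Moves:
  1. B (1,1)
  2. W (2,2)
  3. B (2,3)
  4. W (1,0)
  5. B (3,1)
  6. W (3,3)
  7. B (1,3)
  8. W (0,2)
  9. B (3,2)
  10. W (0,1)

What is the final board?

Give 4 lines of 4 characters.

Move 1: B@(1,1) -> caps B=0 W=0
Move 2: W@(2,2) -> caps B=0 W=0
Move 3: B@(2,3) -> caps B=0 W=0
Move 4: W@(1,0) -> caps B=0 W=0
Move 5: B@(3,1) -> caps B=0 W=0
Move 6: W@(3,3) -> caps B=0 W=0
Move 7: B@(1,3) -> caps B=0 W=0
Move 8: W@(0,2) -> caps B=0 W=0
Move 9: B@(3,2) -> caps B=1 W=0
Move 10: W@(0,1) -> caps B=1 W=0

Answer: .WW.
WB.B
..WB
.BB.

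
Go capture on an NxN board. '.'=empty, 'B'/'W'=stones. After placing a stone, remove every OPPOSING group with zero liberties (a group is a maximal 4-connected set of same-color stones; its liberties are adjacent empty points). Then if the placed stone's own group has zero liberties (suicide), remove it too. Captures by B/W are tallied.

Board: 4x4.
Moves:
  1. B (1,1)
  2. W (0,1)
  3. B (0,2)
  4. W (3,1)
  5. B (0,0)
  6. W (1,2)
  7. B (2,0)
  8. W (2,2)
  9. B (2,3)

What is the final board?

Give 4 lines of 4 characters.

Answer: B.B.
.BW.
B.WB
.W..

Derivation:
Move 1: B@(1,1) -> caps B=0 W=0
Move 2: W@(0,1) -> caps B=0 W=0
Move 3: B@(0,2) -> caps B=0 W=0
Move 4: W@(3,1) -> caps B=0 W=0
Move 5: B@(0,0) -> caps B=1 W=0
Move 6: W@(1,2) -> caps B=1 W=0
Move 7: B@(2,0) -> caps B=1 W=0
Move 8: W@(2,2) -> caps B=1 W=0
Move 9: B@(2,3) -> caps B=1 W=0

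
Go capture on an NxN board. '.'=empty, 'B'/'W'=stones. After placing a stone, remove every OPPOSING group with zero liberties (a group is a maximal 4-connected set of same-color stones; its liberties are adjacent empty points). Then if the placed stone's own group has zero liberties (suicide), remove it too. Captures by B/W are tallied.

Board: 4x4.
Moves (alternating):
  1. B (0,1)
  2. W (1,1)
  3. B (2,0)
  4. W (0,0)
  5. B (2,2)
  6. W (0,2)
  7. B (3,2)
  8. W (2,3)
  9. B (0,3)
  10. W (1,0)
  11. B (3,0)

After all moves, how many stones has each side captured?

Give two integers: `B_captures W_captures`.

Move 1: B@(0,1) -> caps B=0 W=0
Move 2: W@(1,1) -> caps B=0 W=0
Move 3: B@(2,0) -> caps B=0 W=0
Move 4: W@(0,0) -> caps B=0 W=0
Move 5: B@(2,2) -> caps B=0 W=0
Move 6: W@(0,2) -> caps B=0 W=1
Move 7: B@(3,2) -> caps B=0 W=1
Move 8: W@(2,3) -> caps B=0 W=1
Move 9: B@(0,3) -> caps B=0 W=1
Move 10: W@(1,0) -> caps B=0 W=1
Move 11: B@(3,0) -> caps B=0 W=1

Answer: 0 1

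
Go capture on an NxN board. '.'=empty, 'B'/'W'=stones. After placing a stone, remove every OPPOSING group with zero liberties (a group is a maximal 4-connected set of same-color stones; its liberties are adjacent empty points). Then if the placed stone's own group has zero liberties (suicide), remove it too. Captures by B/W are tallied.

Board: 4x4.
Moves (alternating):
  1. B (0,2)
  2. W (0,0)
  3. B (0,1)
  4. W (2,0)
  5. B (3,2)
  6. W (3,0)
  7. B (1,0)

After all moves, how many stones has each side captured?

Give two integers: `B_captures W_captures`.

Move 1: B@(0,2) -> caps B=0 W=0
Move 2: W@(0,0) -> caps B=0 W=0
Move 3: B@(0,1) -> caps B=0 W=0
Move 4: W@(2,0) -> caps B=0 W=0
Move 5: B@(3,2) -> caps B=0 W=0
Move 6: W@(3,0) -> caps B=0 W=0
Move 7: B@(1,0) -> caps B=1 W=0

Answer: 1 0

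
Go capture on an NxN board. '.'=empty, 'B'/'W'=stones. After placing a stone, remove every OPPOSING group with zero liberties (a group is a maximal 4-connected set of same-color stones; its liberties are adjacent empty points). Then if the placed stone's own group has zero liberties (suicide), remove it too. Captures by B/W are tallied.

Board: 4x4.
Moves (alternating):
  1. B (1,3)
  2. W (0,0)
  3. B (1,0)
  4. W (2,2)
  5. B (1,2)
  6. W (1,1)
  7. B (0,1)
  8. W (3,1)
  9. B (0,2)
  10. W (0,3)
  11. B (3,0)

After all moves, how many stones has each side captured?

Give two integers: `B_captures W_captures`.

Move 1: B@(1,3) -> caps B=0 W=0
Move 2: W@(0,0) -> caps B=0 W=0
Move 3: B@(1,0) -> caps B=0 W=0
Move 4: W@(2,2) -> caps B=0 W=0
Move 5: B@(1,2) -> caps B=0 W=0
Move 6: W@(1,1) -> caps B=0 W=0
Move 7: B@(0,1) -> caps B=1 W=0
Move 8: W@(3,1) -> caps B=1 W=0
Move 9: B@(0,2) -> caps B=1 W=0
Move 10: W@(0,3) -> caps B=1 W=0
Move 11: B@(3,0) -> caps B=1 W=0

Answer: 1 0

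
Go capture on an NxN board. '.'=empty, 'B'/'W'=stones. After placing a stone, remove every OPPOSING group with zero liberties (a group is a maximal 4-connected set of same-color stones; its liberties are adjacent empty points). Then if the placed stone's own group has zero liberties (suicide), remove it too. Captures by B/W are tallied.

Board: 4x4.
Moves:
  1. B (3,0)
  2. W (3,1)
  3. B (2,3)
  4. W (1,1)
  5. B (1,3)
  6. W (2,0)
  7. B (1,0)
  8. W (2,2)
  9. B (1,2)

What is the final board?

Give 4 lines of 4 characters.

Answer: ....
BWBB
W.WB
.W..

Derivation:
Move 1: B@(3,0) -> caps B=0 W=0
Move 2: W@(3,1) -> caps B=0 W=0
Move 3: B@(2,3) -> caps B=0 W=0
Move 4: W@(1,1) -> caps B=0 W=0
Move 5: B@(1,3) -> caps B=0 W=0
Move 6: W@(2,0) -> caps B=0 W=1
Move 7: B@(1,0) -> caps B=0 W=1
Move 8: W@(2,2) -> caps B=0 W=1
Move 9: B@(1,2) -> caps B=0 W=1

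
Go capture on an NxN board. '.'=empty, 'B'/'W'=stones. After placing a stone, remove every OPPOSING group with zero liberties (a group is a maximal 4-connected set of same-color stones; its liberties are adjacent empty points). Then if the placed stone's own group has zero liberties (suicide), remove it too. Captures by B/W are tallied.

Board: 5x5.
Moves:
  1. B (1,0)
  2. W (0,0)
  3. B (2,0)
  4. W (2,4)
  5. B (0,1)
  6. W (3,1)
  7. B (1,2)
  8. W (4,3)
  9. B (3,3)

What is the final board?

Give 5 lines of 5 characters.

Answer: .B...
B.B..
B...W
.W.B.
...W.

Derivation:
Move 1: B@(1,0) -> caps B=0 W=0
Move 2: W@(0,0) -> caps B=0 W=0
Move 3: B@(2,0) -> caps B=0 W=0
Move 4: W@(2,4) -> caps B=0 W=0
Move 5: B@(0,1) -> caps B=1 W=0
Move 6: W@(3,1) -> caps B=1 W=0
Move 7: B@(1,2) -> caps B=1 W=0
Move 8: W@(4,3) -> caps B=1 W=0
Move 9: B@(3,3) -> caps B=1 W=0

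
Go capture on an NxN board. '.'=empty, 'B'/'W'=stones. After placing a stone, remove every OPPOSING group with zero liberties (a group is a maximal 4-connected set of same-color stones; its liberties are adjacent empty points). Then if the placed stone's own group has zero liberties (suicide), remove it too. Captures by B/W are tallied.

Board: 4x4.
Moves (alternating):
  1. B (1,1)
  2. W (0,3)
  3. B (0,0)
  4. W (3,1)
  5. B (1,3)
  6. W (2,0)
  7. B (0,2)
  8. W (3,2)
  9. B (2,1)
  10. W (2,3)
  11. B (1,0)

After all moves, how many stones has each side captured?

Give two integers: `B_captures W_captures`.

Answer: 1 0

Derivation:
Move 1: B@(1,1) -> caps B=0 W=0
Move 2: W@(0,3) -> caps B=0 W=0
Move 3: B@(0,0) -> caps B=0 W=0
Move 4: W@(3,1) -> caps B=0 W=0
Move 5: B@(1,3) -> caps B=0 W=0
Move 6: W@(2,0) -> caps B=0 W=0
Move 7: B@(0,2) -> caps B=1 W=0
Move 8: W@(3,2) -> caps B=1 W=0
Move 9: B@(2,1) -> caps B=1 W=0
Move 10: W@(2,3) -> caps B=1 W=0
Move 11: B@(1,0) -> caps B=1 W=0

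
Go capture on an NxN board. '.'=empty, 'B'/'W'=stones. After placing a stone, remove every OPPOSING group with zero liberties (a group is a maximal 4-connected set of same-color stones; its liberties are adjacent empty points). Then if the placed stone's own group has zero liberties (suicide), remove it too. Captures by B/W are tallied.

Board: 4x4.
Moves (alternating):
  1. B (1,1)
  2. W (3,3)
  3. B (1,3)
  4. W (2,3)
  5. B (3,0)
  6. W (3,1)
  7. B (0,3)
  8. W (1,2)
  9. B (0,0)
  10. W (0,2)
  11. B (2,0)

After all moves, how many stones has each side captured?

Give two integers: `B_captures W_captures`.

Move 1: B@(1,1) -> caps B=0 W=0
Move 2: W@(3,3) -> caps B=0 W=0
Move 3: B@(1,3) -> caps B=0 W=0
Move 4: W@(2,3) -> caps B=0 W=0
Move 5: B@(3,0) -> caps B=0 W=0
Move 6: W@(3,1) -> caps B=0 W=0
Move 7: B@(0,3) -> caps B=0 W=0
Move 8: W@(1,2) -> caps B=0 W=0
Move 9: B@(0,0) -> caps B=0 W=0
Move 10: W@(0,2) -> caps B=0 W=2
Move 11: B@(2,0) -> caps B=0 W=2

Answer: 0 2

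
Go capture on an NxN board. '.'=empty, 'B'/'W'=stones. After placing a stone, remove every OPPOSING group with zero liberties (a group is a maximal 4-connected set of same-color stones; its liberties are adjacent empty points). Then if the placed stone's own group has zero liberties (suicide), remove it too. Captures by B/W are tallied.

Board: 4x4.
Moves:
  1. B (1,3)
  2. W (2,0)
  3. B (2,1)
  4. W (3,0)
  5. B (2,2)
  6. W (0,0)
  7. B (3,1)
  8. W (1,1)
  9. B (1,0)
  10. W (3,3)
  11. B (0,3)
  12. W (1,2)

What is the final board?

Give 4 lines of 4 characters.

Answer: W..B
BWWB
.BB.
.B.W

Derivation:
Move 1: B@(1,3) -> caps B=0 W=0
Move 2: W@(2,0) -> caps B=0 W=0
Move 3: B@(2,1) -> caps B=0 W=0
Move 4: W@(3,0) -> caps B=0 W=0
Move 5: B@(2,2) -> caps B=0 W=0
Move 6: W@(0,0) -> caps B=0 W=0
Move 7: B@(3,1) -> caps B=0 W=0
Move 8: W@(1,1) -> caps B=0 W=0
Move 9: B@(1,0) -> caps B=2 W=0
Move 10: W@(3,3) -> caps B=2 W=0
Move 11: B@(0,3) -> caps B=2 W=0
Move 12: W@(1,2) -> caps B=2 W=0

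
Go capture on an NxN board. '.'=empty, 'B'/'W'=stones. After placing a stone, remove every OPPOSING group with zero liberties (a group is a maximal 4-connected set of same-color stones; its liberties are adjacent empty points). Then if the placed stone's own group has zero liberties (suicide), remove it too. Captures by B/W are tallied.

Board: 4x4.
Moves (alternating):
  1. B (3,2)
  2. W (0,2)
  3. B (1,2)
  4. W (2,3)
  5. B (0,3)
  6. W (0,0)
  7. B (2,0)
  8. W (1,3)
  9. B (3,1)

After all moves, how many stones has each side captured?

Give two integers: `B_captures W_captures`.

Move 1: B@(3,2) -> caps B=0 W=0
Move 2: W@(0,2) -> caps B=0 W=0
Move 3: B@(1,2) -> caps B=0 W=0
Move 4: W@(2,3) -> caps B=0 W=0
Move 5: B@(0,3) -> caps B=0 W=0
Move 6: W@(0,0) -> caps B=0 W=0
Move 7: B@(2,0) -> caps B=0 W=0
Move 8: W@(1,3) -> caps B=0 W=1
Move 9: B@(3,1) -> caps B=0 W=1

Answer: 0 1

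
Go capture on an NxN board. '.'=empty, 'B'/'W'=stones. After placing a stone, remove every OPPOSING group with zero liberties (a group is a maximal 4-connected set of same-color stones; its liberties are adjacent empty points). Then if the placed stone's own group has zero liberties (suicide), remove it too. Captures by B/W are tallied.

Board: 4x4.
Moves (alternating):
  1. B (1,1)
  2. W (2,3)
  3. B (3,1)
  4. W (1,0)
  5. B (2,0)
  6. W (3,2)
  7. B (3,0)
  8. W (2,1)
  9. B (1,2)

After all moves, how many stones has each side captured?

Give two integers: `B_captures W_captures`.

Move 1: B@(1,1) -> caps B=0 W=0
Move 2: W@(2,3) -> caps B=0 W=0
Move 3: B@(3,1) -> caps B=0 W=0
Move 4: W@(1,0) -> caps B=0 W=0
Move 5: B@(2,0) -> caps B=0 W=0
Move 6: W@(3,2) -> caps B=0 W=0
Move 7: B@(3,0) -> caps B=0 W=0
Move 8: W@(2,1) -> caps B=0 W=3
Move 9: B@(1,2) -> caps B=0 W=3

Answer: 0 3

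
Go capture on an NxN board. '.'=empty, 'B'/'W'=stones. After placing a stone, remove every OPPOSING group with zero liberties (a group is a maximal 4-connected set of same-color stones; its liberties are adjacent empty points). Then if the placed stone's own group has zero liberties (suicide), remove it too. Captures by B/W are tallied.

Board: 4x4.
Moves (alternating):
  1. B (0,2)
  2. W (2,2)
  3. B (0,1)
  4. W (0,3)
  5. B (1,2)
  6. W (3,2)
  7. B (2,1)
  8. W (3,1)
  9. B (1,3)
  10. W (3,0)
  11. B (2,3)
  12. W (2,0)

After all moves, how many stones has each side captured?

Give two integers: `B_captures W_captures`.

Move 1: B@(0,2) -> caps B=0 W=0
Move 2: W@(2,2) -> caps B=0 W=0
Move 3: B@(0,1) -> caps B=0 W=0
Move 4: W@(0,3) -> caps B=0 W=0
Move 5: B@(1,2) -> caps B=0 W=0
Move 6: W@(3,2) -> caps B=0 W=0
Move 7: B@(2,1) -> caps B=0 W=0
Move 8: W@(3,1) -> caps B=0 W=0
Move 9: B@(1,3) -> caps B=1 W=0
Move 10: W@(3,0) -> caps B=1 W=0
Move 11: B@(2,3) -> caps B=1 W=0
Move 12: W@(2,0) -> caps B=1 W=0

Answer: 1 0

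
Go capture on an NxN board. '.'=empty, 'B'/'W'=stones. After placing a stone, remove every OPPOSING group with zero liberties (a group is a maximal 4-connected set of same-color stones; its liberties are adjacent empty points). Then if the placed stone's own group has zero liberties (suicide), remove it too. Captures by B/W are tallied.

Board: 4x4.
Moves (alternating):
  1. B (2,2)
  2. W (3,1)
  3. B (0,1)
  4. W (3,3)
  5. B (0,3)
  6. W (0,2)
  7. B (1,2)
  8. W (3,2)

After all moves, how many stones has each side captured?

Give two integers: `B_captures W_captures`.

Move 1: B@(2,2) -> caps B=0 W=0
Move 2: W@(3,1) -> caps B=0 W=0
Move 3: B@(0,1) -> caps B=0 W=0
Move 4: W@(3,3) -> caps B=0 W=0
Move 5: B@(0,3) -> caps B=0 W=0
Move 6: W@(0,2) -> caps B=0 W=0
Move 7: B@(1,2) -> caps B=1 W=0
Move 8: W@(3,2) -> caps B=1 W=0

Answer: 1 0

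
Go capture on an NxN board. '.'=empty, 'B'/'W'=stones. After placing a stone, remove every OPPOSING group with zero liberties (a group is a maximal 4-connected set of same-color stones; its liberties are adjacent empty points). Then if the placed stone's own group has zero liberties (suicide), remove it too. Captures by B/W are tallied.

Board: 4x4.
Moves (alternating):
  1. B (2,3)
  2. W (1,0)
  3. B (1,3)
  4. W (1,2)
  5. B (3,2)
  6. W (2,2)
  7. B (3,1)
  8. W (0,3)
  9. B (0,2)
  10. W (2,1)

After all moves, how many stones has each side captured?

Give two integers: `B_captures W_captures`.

Answer: 1 0

Derivation:
Move 1: B@(2,3) -> caps B=0 W=0
Move 2: W@(1,0) -> caps B=0 W=0
Move 3: B@(1,3) -> caps B=0 W=0
Move 4: W@(1,2) -> caps B=0 W=0
Move 5: B@(3,2) -> caps B=0 W=0
Move 6: W@(2,2) -> caps B=0 W=0
Move 7: B@(3,1) -> caps B=0 W=0
Move 8: W@(0,3) -> caps B=0 W=0
Move 9: B@(0,2) -> caps B=1 W=0
Move 10: W@(2,1) -> caps B=1 W=0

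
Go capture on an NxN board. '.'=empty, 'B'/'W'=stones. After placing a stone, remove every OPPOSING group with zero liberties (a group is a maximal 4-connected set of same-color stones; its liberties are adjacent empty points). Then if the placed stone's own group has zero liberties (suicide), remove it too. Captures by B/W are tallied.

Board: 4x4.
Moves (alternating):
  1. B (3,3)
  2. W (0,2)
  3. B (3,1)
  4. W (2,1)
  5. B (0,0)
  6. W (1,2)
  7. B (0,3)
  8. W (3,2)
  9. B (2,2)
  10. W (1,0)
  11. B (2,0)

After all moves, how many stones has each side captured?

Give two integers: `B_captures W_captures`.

Move 1: B@(3,3) -> caps B=0 W=0
Move 2: W@(0,2) -> caps B=0 W=0
Move 3: B@(3,1) -> caps B=0 W=0
Move 4: W@(2,1) -> caps B=0 W=0
Move 5: B@(0,0) -> caps B=0 W=0
Move 6: W@(1,2) -> caps B=0 W=0
Move 7: B@(0,3) -> caps B=0 W=0
Move 8: W@(3,2) -> caps B=0 W=0
Move 9: B@(2,2) -> caps B=1 W=0
Move 10: W@(1,0) -> caps B=1 W=0
Move 11: B@(2,0) -> caps B=1 W=0

Answer: 1 0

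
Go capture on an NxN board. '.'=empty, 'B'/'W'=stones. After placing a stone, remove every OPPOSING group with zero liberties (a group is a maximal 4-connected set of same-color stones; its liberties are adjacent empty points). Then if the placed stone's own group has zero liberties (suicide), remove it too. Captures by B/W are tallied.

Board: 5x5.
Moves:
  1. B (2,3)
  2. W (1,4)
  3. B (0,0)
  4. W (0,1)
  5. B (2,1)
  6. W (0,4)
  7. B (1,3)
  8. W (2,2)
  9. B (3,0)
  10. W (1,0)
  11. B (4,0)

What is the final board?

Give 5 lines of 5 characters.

Answer: .W..W
W..BW
.BWB.
B....
B....

Derivation:
Move 1: B@(2,3) -> caps B=0 W=0
Move 2: W@(1,4) -> caps B=0 W=0
Move 3: B@(0,0) -> caps B=0 W=0
Move 4: W@(0,1) -> caps B=0 W=0
Move 5: B@(2,1) -> caps B=0 W=0
Move 6: W@(0,4) -> caps B=0 W=0
Move 7: B@(1,3) -> caps B=0 W=0
Move 8: W@(2,2) -> caps B=0 W=0
Move 9: B@(3,0) -> caps B=0 W=0
Move 10: W@(1,0) -> caps B=0 W=1
Move 11: B@(4,0) -> caps B=0 W=1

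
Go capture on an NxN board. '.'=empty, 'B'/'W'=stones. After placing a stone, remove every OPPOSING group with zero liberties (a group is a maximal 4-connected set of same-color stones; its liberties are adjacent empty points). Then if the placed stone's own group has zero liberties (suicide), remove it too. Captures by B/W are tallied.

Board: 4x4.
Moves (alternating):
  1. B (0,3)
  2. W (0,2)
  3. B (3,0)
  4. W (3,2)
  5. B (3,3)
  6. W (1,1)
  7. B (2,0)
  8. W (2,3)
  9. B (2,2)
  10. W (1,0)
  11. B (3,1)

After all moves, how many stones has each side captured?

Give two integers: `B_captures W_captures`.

Move 1: B@(0,3) -> caps B=0 W=0
Move 2: W@(0,2) -> caps B=0 W=0
Move 3: B@(3,0) -> caps B=0 W=0
Move 4: W@(3,2) -> caps B=0 W=0
Move 5: B@(3,3) -> caps B=0 W=0
Move 6: W@(1,1) -> caps B=0 W=0
Move 7: B@(2,0) -> caps B=0 W=0
Move 8: W@(2,3) -> caps B=0 W=1
Move 9: B@(2,2) -> caps B=0 W=1
Move 10: W@(1,0) -> caps B=0 W=1
Move 11: B@(3,1) -> caps B=0 W=1

Answer: 0 1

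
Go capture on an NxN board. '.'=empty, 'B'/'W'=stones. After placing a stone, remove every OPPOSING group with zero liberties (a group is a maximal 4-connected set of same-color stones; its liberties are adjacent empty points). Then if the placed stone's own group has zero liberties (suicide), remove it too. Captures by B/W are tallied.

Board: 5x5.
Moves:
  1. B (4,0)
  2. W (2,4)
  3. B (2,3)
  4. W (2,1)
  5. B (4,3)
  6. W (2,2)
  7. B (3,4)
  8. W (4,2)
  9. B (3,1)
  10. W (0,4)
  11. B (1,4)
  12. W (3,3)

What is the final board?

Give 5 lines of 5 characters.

Move 1: B@(4,0) -> caps B=0 W=0
Move 2: W@(2,4) -> caps B=0 W=0
Move 3: B@(2,3) -> caps B=0 W=0
Move 4: W@(2,1) -> caps B=0 W=0
Move 5: B@(4,3) -> caps B=0 W=0
Move 6: W@(2,2) -> caps B=0 W=0
Move 7: B@(3,4) -> caps B=0 W=0
Move 8: W@(4,2) -> caps B=0 W=0
Move 9: B@(3,1) -> caps B=0 W=0
Move 10: W@(0,4) -> caps B=0 W=0
Move 11: B@(1,4) -> caps B=1 W=0
Move 12: W@(3,3) -> caps B=1 W=0

Answer: ....W
....B
.WWB.
.B.WB
B.WB.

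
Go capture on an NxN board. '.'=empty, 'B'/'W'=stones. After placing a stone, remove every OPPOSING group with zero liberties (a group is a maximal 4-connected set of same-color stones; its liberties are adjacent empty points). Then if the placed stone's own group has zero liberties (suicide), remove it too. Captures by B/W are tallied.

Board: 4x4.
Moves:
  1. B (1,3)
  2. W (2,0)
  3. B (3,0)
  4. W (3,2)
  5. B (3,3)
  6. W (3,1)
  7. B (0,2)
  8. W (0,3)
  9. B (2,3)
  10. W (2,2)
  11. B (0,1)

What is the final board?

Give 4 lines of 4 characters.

Move 1: B@(1,3) -> caps B=0 W=0
Move 2: W@(2,0) -> caps B=0 W=0
Move 3: B@(3,0) -> caps B=0 W=0
Move 4: W@(3,2) -> caps B=0 W=0
Move 5: B@(3,3) -> caps B=0 W=0
Move 6: W@(3,1) -> caps B=0 W=1
Move 7: B@(0,2) -> caps B=0 W=1
Move 8: W@(0,3) -> caps B=0 W=1
Move 9: B@(2,3) -> caps B=0 W=1
Move 10: W@(2,2) -> caps B=0 W=1
Move 11: B@(0,1) -> caps B=0 W=1

Answer: .BB.
...B
W.WB
.WWB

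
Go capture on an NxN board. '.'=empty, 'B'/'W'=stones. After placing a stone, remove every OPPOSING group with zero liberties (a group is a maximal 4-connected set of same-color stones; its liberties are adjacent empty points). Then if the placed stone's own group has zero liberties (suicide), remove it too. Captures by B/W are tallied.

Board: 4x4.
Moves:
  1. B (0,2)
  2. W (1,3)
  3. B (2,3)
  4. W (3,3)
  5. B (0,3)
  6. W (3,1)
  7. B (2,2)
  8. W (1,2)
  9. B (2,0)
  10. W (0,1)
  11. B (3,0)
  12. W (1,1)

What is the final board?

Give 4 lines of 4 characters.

Move 1: B@(0,2) -> caps B=0 W=0
Move 2: W@(1,3) -> caps B=0 W=0
Move 3: B@(2,3) -> caps B=0 W=0
Move 4: W@(3,3) -> caps B=0 W=0
Move 5: B@(0,3) -> caps B=0 W=0
Move 6: W@(3,1) -> caps B=0 W=0
Move 7: B@(2,2) -> caps B=0 W=0
Move 8: W@(1,2) -> caps B=0 W=0
Move 9: B@(2,0) -> caps B=0 W=0
Move 10: W@(0,1) -> caps B=0 W=2
Move 11: B@(3,0) -> caps B=0 W=2
Move 12: W@(1,1) -> caps B=0 W=2

Answer: .W..
.WWW
B.BB
BW.W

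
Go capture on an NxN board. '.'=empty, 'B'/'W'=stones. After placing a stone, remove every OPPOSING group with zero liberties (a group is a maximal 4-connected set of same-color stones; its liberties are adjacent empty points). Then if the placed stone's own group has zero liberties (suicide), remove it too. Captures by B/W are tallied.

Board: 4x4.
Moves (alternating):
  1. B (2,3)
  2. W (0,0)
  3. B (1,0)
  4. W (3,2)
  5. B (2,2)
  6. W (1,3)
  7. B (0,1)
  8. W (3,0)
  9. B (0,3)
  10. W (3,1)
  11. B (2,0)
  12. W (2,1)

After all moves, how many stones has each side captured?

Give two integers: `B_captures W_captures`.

Answer: 1 0

Derivation:
Move 1: B@(2,3) -> caps B=0 W=0
Move 2: W@(0,0) -> caps B=0 W=0
Move 3: B@(1,0) -> caps B=0 W=0
Move 4: W@(3,2) -> caps B=0 W=0
Move 5: B@(2,2) -> caps B=0 W=0
Move 6: W@(1,3) -> caps B=0 W=0
Move 7: B@(0,1) -> caps B=1 W=0
Move 8: W@(3,0) -> caps B=1 W=0
Move 9: B@(0,3) -> caps B=1 W=0
Move 10: W@(3,1) -> caps B=1 W=0
Move 11: B@(2,0) -> caps B=1 W=0
Move 12: W@(2,1) -> caps B=1 W=0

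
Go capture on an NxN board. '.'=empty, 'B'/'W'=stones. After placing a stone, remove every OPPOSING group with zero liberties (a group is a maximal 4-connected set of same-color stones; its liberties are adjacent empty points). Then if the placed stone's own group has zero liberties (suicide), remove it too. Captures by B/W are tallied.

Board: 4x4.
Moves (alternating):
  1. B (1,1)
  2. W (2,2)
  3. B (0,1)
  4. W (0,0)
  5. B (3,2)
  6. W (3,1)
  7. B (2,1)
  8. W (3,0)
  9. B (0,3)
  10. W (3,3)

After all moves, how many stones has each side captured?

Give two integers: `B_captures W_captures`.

Answer: 0 1

Derivation:
Move 1: B@(1,1) -> caps B=0 W=0
Move 2: W@(2,2) -> caps B=0 W=0
Move 3: B@(0,1) -> caps B=0 W=0
Move 4: W@(0,0) -> caps B=0 W=0
Move 5: B@(3,2) -> caps B=0 W=0
Move 6: W@(3,1) -> caps B=0 W=0
Move 7: B@(2,1) -> caps B=0 W=0
Move 8: W@(3,0) -> caps B=0 W=0
Move 9: B@(0,3) -> caps B=0 W=0
Move 10: W@(3,3) -> caps B=0 W=1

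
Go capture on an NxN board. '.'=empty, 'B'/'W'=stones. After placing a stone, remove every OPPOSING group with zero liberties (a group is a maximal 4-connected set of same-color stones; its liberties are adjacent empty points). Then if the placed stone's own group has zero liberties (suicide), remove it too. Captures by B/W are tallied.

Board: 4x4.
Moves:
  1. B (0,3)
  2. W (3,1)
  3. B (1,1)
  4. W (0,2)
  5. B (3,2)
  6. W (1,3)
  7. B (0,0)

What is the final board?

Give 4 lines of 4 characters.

Move 1: B@(0,3) -> caps B=0 W=0
Move 2: W@(3,1) -> caps B=0 W=0
Move 3: B@(1,1) -> caps B=0 W=0
Move 4: W@(0,2) -> caps B=0 W=0
Move 5: B@(3,2) -> caps B=0 W=0
Move 6: W@(1,3) -> caps B=0 W=1
Move 7: B@(0,0) -> caps B=0 W=1

Answer: B.W.
.B.W
....
.WB.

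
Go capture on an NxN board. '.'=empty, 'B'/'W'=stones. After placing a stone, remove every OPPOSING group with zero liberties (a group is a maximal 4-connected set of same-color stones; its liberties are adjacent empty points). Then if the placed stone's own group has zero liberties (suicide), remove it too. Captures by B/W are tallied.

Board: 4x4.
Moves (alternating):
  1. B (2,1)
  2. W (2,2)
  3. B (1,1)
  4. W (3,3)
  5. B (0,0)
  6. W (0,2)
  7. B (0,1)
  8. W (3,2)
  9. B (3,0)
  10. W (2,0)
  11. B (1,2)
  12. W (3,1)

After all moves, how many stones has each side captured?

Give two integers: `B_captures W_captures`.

Move 1: B@(2,1) -> caps B=0 W=0
Move 2: W@(2,2) -> caps B=0 W=0
Move 3: B@(1,1) -> caps B=0 W=0
Move 4: W@(3,3) -> caps B=0 W=0
Move 5: B@(0,0) -> caps B=0 W=0
Move 6: W@(0,2) -> caps B=0 W=0
Move 7: B@(0,1) -> caps B=0 W=0
Move 8: W@(3,2) -> caps B=0 W=0
Move 9: B@(3,0) -> caps B=0 W=0
Move 10: W@(2,0) -> caps B=0 W=0
Move 11: B@(1,2) -> caps B=0 W=0
Move 12: W@(3,1) -> caps B=0 W=1

Answer: 0 1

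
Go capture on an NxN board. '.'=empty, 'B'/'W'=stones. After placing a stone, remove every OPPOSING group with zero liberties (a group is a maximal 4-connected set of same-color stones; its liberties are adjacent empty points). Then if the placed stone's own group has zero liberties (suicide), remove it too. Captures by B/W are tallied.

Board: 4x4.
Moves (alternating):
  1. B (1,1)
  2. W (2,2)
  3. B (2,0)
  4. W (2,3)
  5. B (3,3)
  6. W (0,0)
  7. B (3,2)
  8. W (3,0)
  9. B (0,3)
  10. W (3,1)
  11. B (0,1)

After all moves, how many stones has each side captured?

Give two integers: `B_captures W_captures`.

Answer: 0 2

Derivation:
Move 1: B@(1,1) -> caps B=0 W=0
Move 2: W@(2,2) -> caps B=0 W=0
Move 3: B@(2,0) -> caps B=0 W=0
Move 4: W@(2,3) -> caps B=0 W=0
Move 5: B@(3,3) -> caps B=0 W=0
Move 6: W@(0,0) -> caps B=0 W=0
Move 7: B@(3,2) -> caps B=0 W=0
Move 8: W@(3,0) -> caps B=0 W=0
Move 9: B@(0,3) -> caps B=0 W=0
Move 10: W@(3,1) -> caps B=0 W=2
Move 11: B@(0,1) -> caps B=0 W=2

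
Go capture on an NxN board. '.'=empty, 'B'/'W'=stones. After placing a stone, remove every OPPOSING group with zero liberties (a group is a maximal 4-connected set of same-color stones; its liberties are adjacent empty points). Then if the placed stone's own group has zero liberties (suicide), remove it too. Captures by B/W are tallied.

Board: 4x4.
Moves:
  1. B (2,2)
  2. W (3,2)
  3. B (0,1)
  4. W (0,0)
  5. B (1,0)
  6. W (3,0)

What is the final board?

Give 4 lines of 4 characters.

Move 1: B@(2,2) -> caps B=0 W=0
Move 2: W@(3,2) -> caps B=0 W=0
Move 3: B@(0,1) -> caps B=0 W=0
Move 4: W@(0,0) -> caps B=0 W=0
Move 5: B@(1,0) -> caps B=1 W=0
Move 6: W@(3,0) -> caps B=1 W=0

Answer: .B..
B...
..B.
W.W.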